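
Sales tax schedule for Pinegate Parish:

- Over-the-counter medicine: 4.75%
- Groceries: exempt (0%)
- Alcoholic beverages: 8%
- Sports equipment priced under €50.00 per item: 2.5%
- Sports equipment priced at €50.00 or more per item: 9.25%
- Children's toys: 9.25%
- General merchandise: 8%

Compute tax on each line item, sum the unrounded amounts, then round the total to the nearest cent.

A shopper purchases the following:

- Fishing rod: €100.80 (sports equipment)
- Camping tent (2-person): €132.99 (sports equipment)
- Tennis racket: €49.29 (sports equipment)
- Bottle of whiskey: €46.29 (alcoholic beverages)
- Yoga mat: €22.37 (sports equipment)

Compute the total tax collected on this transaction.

€27.12

Fishing rod €100.80: sports equipment, €50.00 or more → 9.25% → €9.324
Camping tent (2-person) €132.99: sports equipment, €50.00 or more → 9.25% → €12.301575
Tennis racket €49.29: sports equipment, under €50.00 → 2.5% → €1.23225
Bottle of whiskey €46.29: alcoholic beverages → 8% → €3.7032
Yoga mat €22.37: sports equipment, under €50.00 → 2.5% → €0.55925
Unrounded tax sum = €27.120275 → €27.12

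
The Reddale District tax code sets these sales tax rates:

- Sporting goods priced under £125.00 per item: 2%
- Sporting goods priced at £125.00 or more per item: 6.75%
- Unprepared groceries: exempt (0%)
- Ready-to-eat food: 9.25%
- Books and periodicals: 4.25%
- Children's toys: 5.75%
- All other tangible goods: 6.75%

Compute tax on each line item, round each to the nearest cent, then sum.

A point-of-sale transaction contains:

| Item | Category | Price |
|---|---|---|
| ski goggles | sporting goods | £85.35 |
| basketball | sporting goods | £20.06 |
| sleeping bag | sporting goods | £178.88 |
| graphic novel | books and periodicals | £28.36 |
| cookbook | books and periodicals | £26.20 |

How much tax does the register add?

£16.50

Ski goggles £85.35: sporting goods, under £125.00 → 2% → £1.71
Basketball £20.06: sporting goods, under £125.00 → 2% → £0.40
Sleeping bag £178.88: sporting goods, £125.00 or more → 6.75% → £12.07
Graphic novel £28.36: books and periodicals → 4.25% → £1.21
Cookbook £26.20: books and periodicals → 4.25% → £1.11
Total tax = £1.71 + £0.40 + £12.07 + £1.21 + £1.11 = £16.50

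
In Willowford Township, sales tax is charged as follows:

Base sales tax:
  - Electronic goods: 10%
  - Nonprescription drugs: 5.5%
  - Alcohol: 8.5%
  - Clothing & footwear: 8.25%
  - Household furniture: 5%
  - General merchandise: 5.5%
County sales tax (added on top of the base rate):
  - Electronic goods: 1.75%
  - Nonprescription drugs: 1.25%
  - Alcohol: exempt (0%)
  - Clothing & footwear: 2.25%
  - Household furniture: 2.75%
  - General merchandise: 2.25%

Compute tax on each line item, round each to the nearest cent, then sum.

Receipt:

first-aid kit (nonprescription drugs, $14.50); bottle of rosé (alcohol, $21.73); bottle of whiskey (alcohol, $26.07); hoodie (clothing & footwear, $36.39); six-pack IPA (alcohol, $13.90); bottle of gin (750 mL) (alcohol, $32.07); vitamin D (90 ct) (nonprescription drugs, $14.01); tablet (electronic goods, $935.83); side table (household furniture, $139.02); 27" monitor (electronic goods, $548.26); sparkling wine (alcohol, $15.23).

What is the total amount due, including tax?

$1997.18

First-aid kit $14.50: nonprescription drugs → 5.5% + 1.25% county = 6.75% → $0.98
Bottle of rosé $21.73: alcohol → 8.5% + 0% county = 8.5% → $1.85
Bottle of whiskey $26.07: alcohol → 8.5% + 0% county = 8.5% → $2.22
Hoodie $36.39: clothing & footwear → 8.25% + 2.25% county = 10.5% → $3.82
Six-pack IPA $13.90: alcohol → 8.5% + 0% county = 8.5% → $1.18
Bottle of gin (750 mL) $32.07: alcohol → 8.5% + 0% county = 8.5% → $2.73
Vitamin D (90 ct) $14.01: nonprescription drugs → 5.5% + 1.25% county = 6.75% → $0.95
Tablet $935.83: electronic goods → 10% + 1.75% county = 11.75% → $109.96
Side table $139.02: household furniture → 5% + 2.75% county = 7.75% → $10.77
27" monitor $548.26: electronic goods → 10% + 1.75% county = 11.75% → $64.42
Sparkling wine $15.23: alcohol → 8.5% + 0% county = 8.5% → $1.29
Subtotal = $1797.01; tax = $200.17; total due = $1997.18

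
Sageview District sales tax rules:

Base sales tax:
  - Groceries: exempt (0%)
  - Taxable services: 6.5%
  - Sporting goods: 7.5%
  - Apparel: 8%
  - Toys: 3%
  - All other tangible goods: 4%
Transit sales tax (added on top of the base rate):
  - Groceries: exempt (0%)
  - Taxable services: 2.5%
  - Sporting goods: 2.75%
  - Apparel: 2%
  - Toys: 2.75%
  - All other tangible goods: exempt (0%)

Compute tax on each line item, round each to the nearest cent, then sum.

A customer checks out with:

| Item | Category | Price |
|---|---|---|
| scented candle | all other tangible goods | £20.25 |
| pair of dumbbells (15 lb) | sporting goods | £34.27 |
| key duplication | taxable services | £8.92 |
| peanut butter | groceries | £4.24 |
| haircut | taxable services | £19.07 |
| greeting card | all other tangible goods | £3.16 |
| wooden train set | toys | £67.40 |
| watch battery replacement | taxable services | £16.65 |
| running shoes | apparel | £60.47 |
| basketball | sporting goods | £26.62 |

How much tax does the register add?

Scented candle £20.25: all other tangible goods → 4% + 0% transit = 4% → £0.81
Pair of dumbbells (15 lb) £34.27: sporting goods → 7.5% + 2.75% transit = 10.25% → £3.51
Key duplication £8.92: taxable services → 6.5% + 2.5% transit = 9% → £0.80
Peanut butter £4.24: groceries → 0% + 0% transit = 0% → £0.00
Haircut £19.07: taxable services → 6.5% + 2.5% transit = 9% → £1.72
Greeting card £3.16: all other tangible goods → 4% + 0% transit = 4% → £0.13
Wooden train set £67.40: toys → 3% + 2.75% transit = 5.75% → £3.88
Watch battery replacement £16.65: taxable services → 6.5% + 2.5% transit = 9% → £1.50
Running shoes £60.47: apparel → 8% + 2% transit = 10% → £6.05
Basketball £26.62: sporting goods → 7.5% + 2.75% transit = 10.25% → £2.73
Total tax = £0.81 + £3.51 + £0.80 + £1.72 + £0.13 + £3.88 + £1.50 + £6.05 + £2.73 = £21.13

£21.13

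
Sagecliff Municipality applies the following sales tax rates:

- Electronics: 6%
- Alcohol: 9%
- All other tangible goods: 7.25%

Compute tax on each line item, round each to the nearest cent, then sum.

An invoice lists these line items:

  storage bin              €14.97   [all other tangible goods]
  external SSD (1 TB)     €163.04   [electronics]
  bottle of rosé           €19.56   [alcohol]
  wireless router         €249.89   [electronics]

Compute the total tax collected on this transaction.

Storage bin €14.97: all other tangible goods → 7.25% → €1.09
External SSD (1 TB) €163.04: electronics → 6% → €9.78
Bottle of rosé €19.56: alcohol → 9% → €1.76
Wireless router €249.89: electronics → 6% → €14.99
Total tax = €1.09 + €9.78 + €1.76 + €14.99 = €27.62

€27.62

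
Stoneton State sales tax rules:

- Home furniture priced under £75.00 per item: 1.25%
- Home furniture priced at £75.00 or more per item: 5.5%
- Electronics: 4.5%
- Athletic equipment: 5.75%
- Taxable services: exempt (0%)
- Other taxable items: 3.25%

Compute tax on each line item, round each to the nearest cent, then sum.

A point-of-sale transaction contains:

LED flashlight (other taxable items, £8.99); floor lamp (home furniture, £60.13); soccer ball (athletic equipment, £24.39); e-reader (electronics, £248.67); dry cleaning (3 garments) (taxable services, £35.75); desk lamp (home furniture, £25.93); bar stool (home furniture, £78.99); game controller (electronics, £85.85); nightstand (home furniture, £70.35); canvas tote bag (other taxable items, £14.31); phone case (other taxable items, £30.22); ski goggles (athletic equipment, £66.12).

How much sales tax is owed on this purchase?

£28.28

LED flashlight £8.99: other taxable items → 3.25% → £0.29
Floor lamp £60.13: home furniture, under £75.00 → 1.25% → £0.75
Soccer ball £24.39: athletic equipment → 5.75% → £1.40
E-reader £248.67: electronics → 4.5% → £11.19
Dry cleaning (3 garments) £35.75: taxable services → 0% → £0.00
Desk lamp £25.93: home furniture, under £75.00 → 1.25% → £0.32
Bar stool £78.99: home furniture, £75.00 or more → 5.5% → £4.34
Game controller £85.85: electronics → 4.5% → £3.86
Nightstand £70.35: home furniture, under £75.00 → 1.25% → £0.88
Canvas tote bag £14.31: other taxable items → 3.25% → £0.47
Phone case £30.22: other taxable items → 3.25% → £0.98
Ski goggles £66.12: athletic equipment → 5.75% → £3.80
Total tax = £0.29 + £0.75 + £1.40 + £11.19 + £0.32 + £4.34 + £3.86 + £0.88 + £0.47 + £0.98 + £3.80 = £28.28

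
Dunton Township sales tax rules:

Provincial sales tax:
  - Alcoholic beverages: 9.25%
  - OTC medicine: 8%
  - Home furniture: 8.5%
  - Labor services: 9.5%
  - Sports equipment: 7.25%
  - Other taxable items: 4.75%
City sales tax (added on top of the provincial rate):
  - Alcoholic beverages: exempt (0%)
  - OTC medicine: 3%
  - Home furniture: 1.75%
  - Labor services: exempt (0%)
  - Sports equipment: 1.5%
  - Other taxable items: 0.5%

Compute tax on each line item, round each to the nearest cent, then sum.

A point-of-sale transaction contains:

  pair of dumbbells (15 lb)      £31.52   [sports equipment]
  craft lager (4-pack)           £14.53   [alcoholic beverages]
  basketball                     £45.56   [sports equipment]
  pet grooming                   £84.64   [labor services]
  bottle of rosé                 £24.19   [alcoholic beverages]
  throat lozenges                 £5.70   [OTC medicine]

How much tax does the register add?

Pair of dumbbells (15 lb) £31.52: sports equipment → 7.25% + 1.5% city = 8.75% → £2.76
Craft lager (4-pack) £14.53: alcoholic beverages → 9.25% + 0% city = 9.25% → £1.34
Basketball £45.56: sports equipment → 7.25% + 1.5% city = 8.75% → £3.99
Pet grooming £84.64: labor services → 9.5% + 0% city = 9.5% → £8.04
Bottle of rosé £24.19: alcoholic beverages → 9.25% + 0% city = 9.25% → £2.24
Throat lozenges £5.70: OTC medicine → 8% + 3% city = 11% → £0.63
Total tax = £2.76 + £1.34 + £3.99 + £8.04 + £2.24 + £0.63 = £19.00

£19.00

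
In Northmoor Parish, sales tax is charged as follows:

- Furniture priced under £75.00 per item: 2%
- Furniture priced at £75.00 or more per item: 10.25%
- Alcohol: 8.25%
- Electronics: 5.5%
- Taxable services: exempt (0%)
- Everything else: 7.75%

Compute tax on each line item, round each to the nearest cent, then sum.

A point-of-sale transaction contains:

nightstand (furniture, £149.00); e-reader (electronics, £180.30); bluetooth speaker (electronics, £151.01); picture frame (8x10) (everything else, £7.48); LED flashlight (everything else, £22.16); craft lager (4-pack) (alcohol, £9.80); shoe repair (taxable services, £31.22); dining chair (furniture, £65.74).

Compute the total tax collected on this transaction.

£37.92

Nightstand £149.00: furniture, £75.00 or more → 10.25% → £15.27
E-reader £180.30: electronics → 5.5% → £9.92
Bluetooth speaker £151.01: electronics → 5.5% → £8.31
Picture frame (8x10) £7.48: everything else → 7.75% → £0.58
LED flashlight £22.16: everything else → 7.75% → £1.72
Craft lager (4-pack) £9.80: alcohol → 8.25% → £0.81
Shoe repair £31.22: taxable services → 0% → £0.00
Dining chair £65.74: furniture, under £75.00 → 2% → £1.31
Total tax = £15.27 + £9.92 + £8.31 + £0.58 + £1.72 + £0.81 + £1.31 = £37.92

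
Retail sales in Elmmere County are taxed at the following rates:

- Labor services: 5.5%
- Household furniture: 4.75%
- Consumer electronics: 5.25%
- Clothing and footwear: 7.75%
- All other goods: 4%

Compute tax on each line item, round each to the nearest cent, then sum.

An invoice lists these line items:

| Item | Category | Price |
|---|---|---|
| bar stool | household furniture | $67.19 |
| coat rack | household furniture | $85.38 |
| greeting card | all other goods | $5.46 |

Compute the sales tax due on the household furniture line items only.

Bar stool $67.19: household furniture → 4.75% → $3.19
Coat rack $85.38: household furniture → 4.75% → $4.06
Tax on household furniture = $3.19 + $4.06 = $7.25

$7.25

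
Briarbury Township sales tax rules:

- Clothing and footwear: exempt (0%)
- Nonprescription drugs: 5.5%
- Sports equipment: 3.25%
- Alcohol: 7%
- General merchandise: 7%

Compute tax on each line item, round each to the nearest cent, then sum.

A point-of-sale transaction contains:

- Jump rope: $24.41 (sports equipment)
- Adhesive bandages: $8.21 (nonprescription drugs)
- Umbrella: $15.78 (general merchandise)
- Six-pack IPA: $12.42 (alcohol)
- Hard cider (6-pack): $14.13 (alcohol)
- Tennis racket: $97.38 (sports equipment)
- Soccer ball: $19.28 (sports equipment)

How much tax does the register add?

$7.99

Jump rope $24.41: sports equipment → 3.25% → $0.79
Adhesive bandages $8.21: nonprescription drugs → 5.5% → $0.45
Umbrella $15.78: general merchandise → 7% → $1.10
Six-pack IPA $12.42: alcohol → 7% → $0.87
Hard cider (6-pack) $14.13: alcohol → 7% → $0.99
Tennis racket $97.38: sports equipment → 3.25% → $3.16
Soccer ball $19.28: sports equipment → 3.25% → $0.63
Total tax = $0.79 + $0.45 + $1.10 + $0.87 + $0.99 + $3.16 + $0.63 = $7.99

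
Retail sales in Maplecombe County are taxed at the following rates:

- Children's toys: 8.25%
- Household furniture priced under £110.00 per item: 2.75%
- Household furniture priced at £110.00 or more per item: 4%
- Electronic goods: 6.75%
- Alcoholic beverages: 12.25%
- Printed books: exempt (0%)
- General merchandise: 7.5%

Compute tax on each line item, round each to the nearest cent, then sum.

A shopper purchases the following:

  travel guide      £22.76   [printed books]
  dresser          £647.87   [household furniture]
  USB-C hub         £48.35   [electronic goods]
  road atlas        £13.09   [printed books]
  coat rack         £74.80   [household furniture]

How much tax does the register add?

£31.23

Travel guide £22.76: printed books → 0% → £0.00
Dresser £647.87: household furniture, £110.00 or more → 4% → £25.91
USB-C hub £48.35: electronic goods → 6.75% → £3.26
Road atlas £13.09: printed books → 0% → £0.00
Coat rack £74.80: household furniture, under £110.00 → 2.75% → £2.06
Total tax = £25.91 + £3.26 + £2.06 = £31.23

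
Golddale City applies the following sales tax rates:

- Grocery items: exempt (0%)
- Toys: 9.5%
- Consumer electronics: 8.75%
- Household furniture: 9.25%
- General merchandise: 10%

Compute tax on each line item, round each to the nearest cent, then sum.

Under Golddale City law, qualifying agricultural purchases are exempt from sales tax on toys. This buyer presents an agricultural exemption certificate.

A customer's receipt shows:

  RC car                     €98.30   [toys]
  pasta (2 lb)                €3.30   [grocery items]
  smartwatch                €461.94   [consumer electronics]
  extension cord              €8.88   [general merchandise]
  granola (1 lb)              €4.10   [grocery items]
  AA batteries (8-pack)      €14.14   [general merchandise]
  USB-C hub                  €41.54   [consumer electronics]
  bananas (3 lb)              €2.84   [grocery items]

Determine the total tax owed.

RC car €98.30: toys, buyer-exempt → 0% → €0.00
Pasta (2 lb) €3.30: grocery items → 0% → €0.00
Smartwatch €461.94: consumer electronics → 8.75% → €40.42
Extension cord €8.88: general merchandise → 10% → €0.89
Granola (1 lb) €4.10: grocery items → 0% → €0.00
AA batteries (8-pack) €14.14: general merchandise → 10% → €1.41
USB-C hub €41.54: consumer electronics → 8.75% → €3.63
Bananas (3 lb) €2.84: grocery items → 0% → €0.00
Total tax = €40.42 + €0.89 + €1.41 + €3.63 = €46.35

€46.35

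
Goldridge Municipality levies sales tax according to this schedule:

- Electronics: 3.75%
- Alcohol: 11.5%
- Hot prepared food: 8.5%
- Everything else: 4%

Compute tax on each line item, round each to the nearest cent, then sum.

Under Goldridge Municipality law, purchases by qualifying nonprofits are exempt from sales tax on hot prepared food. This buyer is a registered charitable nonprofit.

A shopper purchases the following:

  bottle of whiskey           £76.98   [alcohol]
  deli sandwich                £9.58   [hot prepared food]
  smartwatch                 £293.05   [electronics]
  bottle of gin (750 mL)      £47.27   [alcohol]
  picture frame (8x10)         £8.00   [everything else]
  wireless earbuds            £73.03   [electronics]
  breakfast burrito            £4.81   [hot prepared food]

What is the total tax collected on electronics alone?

£13.73

Smartwatch £293.05: electronics → 3.75% → £10.99
Wireless earbuds £73.03: electronics → 3.75% → £2.74
Tax on electronics = £10.99 + £2.74 = £13.73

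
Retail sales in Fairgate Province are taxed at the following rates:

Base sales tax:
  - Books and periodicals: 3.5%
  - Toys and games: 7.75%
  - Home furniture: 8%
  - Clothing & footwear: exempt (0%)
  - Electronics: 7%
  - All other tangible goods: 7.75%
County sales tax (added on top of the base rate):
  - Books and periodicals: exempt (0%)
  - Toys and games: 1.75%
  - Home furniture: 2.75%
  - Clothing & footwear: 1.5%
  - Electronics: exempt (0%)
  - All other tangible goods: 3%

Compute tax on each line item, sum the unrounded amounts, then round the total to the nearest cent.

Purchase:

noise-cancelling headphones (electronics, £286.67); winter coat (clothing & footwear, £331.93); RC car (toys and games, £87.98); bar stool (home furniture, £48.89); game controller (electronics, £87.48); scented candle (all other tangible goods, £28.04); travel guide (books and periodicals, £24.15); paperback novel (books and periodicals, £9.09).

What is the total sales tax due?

Noise-cancelling headphones £286.67: electronics → 7% + 0% county = 7% → £20.0669
Winter coat £331.93: clothing & footwear → 0% + 1.5% county = 1.5% → £4.97895
RC car £87.98: toys and games → 7.75% + 1.75% county = 9.5% → £8.3581
Bar stool £48.89: home furniture → 8% + 2.75% county = 10.75% → £5.255675
Game controller £87.48: electronics → 7% + 0% county = 7% → £6.1236
Scented candle £28.04: all other tangible goods → 7.75% + 3% county = 10.75% → £3.0143
Travel guide £24.15: books and periodicals → 3.5% + 0% county = 3.5% → £0.84525
Paperback novel £9.09: books and periodicals → 3.5% + 0% county = 3.5% → £0.31815
Unrounded tax sum = £48.960925 → £48.96

£48.96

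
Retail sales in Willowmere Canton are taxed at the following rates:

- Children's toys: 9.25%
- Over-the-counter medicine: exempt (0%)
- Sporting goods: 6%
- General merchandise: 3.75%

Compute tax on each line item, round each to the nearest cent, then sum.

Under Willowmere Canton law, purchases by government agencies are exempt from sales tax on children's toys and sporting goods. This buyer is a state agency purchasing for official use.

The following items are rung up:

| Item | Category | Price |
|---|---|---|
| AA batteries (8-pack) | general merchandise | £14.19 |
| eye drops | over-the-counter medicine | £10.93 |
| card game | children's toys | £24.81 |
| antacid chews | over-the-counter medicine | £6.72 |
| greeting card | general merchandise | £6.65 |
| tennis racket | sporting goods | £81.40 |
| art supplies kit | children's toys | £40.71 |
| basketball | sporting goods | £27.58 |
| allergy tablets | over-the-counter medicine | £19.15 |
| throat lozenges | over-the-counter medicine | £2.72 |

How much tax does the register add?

£0.78

AA batteries (8-pack) £14.19: general merchandise → 3.75% → £0.53
Eye drops £10.93: over-the-counter medicine → 0% → £0.00
Card game £24.81: children's toys, buyer-exempt → 0% → £0.00
Antacid chews £6.72: over-the-counter medicine → 0% → £0.00
Greeting card £6.65: general merchandise → 3.75% → £0.25
Tennis racket £81.40: sporting goods, buyer-exempt → 0% → £0.00
Art supplies kit £40.71: children's toys, buyer-exempt → 0% → £0.00
Basketball £27.58: sporting goods, buyer-exempt → 0% → £0.00
Allergy tablets £19.15: over-the-counter medicine → 0% → £0.00
Throat lozenges £2.72: over-the-counter medicine → 0% → £0.00
Total tax = £0.53 + £0.25 = £0.78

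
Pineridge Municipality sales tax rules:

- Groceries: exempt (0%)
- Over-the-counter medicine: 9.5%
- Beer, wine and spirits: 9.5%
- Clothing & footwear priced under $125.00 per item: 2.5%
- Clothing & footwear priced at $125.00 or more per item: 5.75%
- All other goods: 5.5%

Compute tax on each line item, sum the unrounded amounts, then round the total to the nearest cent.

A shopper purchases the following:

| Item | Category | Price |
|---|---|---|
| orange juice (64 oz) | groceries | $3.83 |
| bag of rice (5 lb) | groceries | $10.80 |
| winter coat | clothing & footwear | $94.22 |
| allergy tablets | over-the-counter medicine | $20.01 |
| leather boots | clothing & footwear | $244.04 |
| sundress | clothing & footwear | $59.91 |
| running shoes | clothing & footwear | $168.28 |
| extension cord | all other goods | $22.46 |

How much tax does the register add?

$30.70

Orange juice (64 oz) $3.83: groceries → 0% → $0.00
Bag of rice (5 lb) $10.80: groceries → 0% → $0.00
Winter coat $94.22: clothing & footwear, under $125.00 → 2.5% → $2.3555
Allergy tablets $20.01: over-the-counter medicine → 9.5% → $1.90095
Leather boots $244.04: clothing & footwear, $125.00 or more → 5.75% → $14.0323
Sundress $59.91: clothing & footwear, under $125.00 → 2.5% → $1.49775
Running shoes $168.28: clothing & footwear, $125.00 or more → 5.75% → $9.6761
Extension cord $22.46: all other goods → 5.5% → $1.2353
Unrounded tax sum = $30.6979 → $30.70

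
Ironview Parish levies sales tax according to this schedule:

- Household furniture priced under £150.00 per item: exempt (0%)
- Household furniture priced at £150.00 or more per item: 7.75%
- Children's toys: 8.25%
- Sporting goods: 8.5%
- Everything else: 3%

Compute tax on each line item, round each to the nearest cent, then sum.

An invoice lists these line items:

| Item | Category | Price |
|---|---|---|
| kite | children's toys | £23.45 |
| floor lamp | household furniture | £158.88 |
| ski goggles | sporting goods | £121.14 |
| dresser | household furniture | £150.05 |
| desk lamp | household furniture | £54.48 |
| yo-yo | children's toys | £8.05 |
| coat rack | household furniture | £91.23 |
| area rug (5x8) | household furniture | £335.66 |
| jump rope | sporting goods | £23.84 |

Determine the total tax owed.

Kite £23.45: children's toys → 8.25% → £1.93
Floor lamp £158.88: household furniture, £150.00 or more → 7.75% → £12.31
Ski goggles £121.14: sporting goods → 8.5% → £10.30
Dresser £150.05: household furniture, £150.00 or more → 7.75% → £11.63
Desk lamp £54.48: household furniture, under £150.00 → 0% → £0.00
Yo-yo £8.05: children's toys → 8.25% → £0.66
Coat rack £91.23: household furniture, under £150.00 → 0% → £0.00
Area rug (5x8) £335.66: household furniture, £150.00 or more → 7.75% → £26.01
Jump rope £23.84: sporting goods → 8.5% → £2.03
Total tax = £1.93 + £12.31 + £10.30 + £11.63 + £0.66 + £26.01 + £2.03 = £64.87

£64.87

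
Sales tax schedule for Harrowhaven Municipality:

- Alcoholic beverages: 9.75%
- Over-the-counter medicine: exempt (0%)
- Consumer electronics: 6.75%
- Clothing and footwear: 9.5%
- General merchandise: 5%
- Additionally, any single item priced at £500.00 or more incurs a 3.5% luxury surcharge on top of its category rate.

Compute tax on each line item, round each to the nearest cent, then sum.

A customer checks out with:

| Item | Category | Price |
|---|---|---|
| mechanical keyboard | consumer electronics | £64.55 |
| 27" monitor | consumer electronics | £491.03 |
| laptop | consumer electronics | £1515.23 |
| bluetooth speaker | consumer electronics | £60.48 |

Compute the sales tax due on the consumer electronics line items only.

Mechanical keyboard £64.55: consumer electronics → 6.75% → £4.36
27" monitor £491.03: consumer electronics → 6.75% → £33.14
Laptop £1515.23: consumer electronics → 6.75% + 3.5% surcharge = 10.25% → £155.31
Bluetooth speaker £60.48: consumer electronics → 6.75% → £4.08
Tax on consumer electronics = £4.36 + £33.14 + £155.31 + £4.08 = £196.89

£196.89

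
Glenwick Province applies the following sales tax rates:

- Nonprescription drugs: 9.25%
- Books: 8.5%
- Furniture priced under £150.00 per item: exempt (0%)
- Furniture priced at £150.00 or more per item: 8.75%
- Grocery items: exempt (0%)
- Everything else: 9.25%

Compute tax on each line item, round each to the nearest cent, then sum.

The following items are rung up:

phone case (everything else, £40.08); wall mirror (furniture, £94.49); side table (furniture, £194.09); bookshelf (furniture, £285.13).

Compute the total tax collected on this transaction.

£45.64

Phone case £40.08: everything else → 9.25% → £3.71
Wall mirror £94.49: furniture, under £150.00 → 0% → £0.00
Side table £194.09: furniture, £150.00 or more → 8.75% → £16.98
Bookshelf £285.13: furniture, £150.00 or more → 8.75% → £24.95
Total tax = £3.71 + £16.98 + £24.95 = £45.64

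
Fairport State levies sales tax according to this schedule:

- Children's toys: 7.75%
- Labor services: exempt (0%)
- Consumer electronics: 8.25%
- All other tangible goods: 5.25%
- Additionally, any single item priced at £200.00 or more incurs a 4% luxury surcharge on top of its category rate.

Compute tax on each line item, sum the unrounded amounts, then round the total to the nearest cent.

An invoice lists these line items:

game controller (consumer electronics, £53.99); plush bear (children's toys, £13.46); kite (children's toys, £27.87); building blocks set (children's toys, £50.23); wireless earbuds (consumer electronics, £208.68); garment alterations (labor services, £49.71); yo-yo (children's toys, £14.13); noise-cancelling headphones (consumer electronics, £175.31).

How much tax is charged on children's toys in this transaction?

£8.19

Plush bear £13.46: children's toys → 7.75% → £1.04315
Kite £27.87: children's toys → 7.75% → £2.159925
Building blocks set £50.23: children's toys → 7.75% → £3.892825
Yo-yo £14.13: children's toys → 7.75% → £1.095075
Tax on children's toys: unrounded sum = £8.190975 → £8.19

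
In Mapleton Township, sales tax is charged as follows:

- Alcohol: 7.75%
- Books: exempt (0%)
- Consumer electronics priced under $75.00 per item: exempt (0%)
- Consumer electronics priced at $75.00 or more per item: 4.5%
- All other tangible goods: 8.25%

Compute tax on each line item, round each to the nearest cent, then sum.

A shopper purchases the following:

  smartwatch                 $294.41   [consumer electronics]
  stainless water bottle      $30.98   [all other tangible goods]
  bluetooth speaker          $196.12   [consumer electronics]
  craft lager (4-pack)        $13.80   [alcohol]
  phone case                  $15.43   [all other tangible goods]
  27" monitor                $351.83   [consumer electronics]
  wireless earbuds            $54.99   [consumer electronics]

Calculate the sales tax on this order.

Smartwatch $294.41: consumer electronics, $75.00 or more → 4.5% → $13.25
Stainless water bottle $30.98: all other tangible goods → 8.25% → $2.56
Bluetooth speaker $196.12: consumer electronics, $75.00 or more → 4.5% → $8.83
Craft lager (4-pack) $13.80: alcohol → 7.75% → $1.07
Phone case $15.43: all other tangible goods → 8.25% → $1.27
27" monitor $351.83: consumer electronics, $75.00 or more → 4.5% → $15.83
Wireless earbuds $54.99: consumer electronics, under $75.00 → 0% → $0.00
Total tax = $13.25 + $2.56 + $8.83 + $1.07 + $1.27 + $15.83 = $42.81

$42.81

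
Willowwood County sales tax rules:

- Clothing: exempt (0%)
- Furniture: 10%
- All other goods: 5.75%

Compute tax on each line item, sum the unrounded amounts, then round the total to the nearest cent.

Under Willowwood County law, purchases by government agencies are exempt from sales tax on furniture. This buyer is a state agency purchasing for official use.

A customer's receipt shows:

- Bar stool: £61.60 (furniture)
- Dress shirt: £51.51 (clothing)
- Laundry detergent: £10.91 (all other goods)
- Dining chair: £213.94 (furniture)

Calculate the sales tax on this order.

£0.63

Bar stool £61.60: furniture, buyer-exempt → 0% → £0.00
Dress shirt £51.51: clothing → 0% → £0.00
Laundry detergent £10.91: all other goods → 5.75% → £0.627325
Dining chair £213.94: furniture, buyer-exempt → 0% → £0.00
Unrounded tax sum = £0.627325 → £0.63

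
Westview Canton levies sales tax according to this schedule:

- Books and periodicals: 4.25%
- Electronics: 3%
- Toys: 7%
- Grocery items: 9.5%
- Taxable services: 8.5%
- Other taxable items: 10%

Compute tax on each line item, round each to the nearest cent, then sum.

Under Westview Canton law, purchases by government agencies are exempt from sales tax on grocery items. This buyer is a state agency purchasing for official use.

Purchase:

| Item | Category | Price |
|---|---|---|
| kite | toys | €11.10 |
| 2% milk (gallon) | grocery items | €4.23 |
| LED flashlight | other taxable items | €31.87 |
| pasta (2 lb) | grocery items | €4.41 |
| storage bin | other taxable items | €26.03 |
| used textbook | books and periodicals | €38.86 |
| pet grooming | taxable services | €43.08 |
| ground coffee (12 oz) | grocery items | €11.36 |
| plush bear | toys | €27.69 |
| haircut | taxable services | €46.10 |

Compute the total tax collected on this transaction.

€17.74

Kite €11.10: toys → 7% → €0.78
2% milk (gallon) €4.23: grocery items, buyer-exempt → 0% → €0.00
LED flashlight €31.87: other taxable items → 10% → €3.19
Pasta (2 lb) €4.41: grocery items, buyer-exempt → 0% → €0.00
Storage bin €26.03: other taxable items → 10% → €2.60
Used textbook €38.86: books and periodicals → 4.25% → €1.65
Pet grooming €43.08: taxable services → 8.5% → €3.66
Ground coffee (12 oz) €11.36: grocery items, buyer-exempt → 0% → €0.00
Plush bear €27.69: toys → 7% → €1.94
Haircut €46.10: taxable services → 8.5% → €3.92
Total tax = €0.78 + €3.19 + €2.60 + €1.65 + €3.66 + €1.94 + €3.92 = €17.74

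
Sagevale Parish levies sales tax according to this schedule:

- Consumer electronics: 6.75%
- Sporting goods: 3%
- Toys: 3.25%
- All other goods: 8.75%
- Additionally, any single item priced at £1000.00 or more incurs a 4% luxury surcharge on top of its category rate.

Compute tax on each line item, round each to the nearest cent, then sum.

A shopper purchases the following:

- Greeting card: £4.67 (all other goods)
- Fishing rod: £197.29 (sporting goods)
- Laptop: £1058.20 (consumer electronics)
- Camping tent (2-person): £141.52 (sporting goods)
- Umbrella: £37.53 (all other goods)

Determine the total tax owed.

£127.62

Greeting card £4.67: all other goods → 8.75% → £0.41
Fishing rod £197.29: sporting goods → 3% → £5.92
Laptop £1058.20: consumer electronics → 6.75% + 4% surcharge = 10.75% → £113.76
Camping tent (2-person) £141.52: sporting goods → 3% → £4.25
Umbrella £37.53: all other goods → 8.75% → £3.28
Total tax = £0.41 + £5.92 + £113.76 + £4.25 + £3.28 = £127.62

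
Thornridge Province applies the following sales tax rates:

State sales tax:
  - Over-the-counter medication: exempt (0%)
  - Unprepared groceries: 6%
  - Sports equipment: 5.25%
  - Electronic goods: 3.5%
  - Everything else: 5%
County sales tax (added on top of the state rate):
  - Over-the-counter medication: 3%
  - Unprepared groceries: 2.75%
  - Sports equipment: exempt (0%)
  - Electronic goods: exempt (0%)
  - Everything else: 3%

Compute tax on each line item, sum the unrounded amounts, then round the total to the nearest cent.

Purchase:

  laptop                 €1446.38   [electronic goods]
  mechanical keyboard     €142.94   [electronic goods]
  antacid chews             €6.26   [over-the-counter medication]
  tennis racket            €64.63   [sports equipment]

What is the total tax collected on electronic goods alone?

€55.63

Laptop €1446.38: electronic goods → 3.5% + 0% county = 3.5% → €50.6233
Mechanical keyboard €142.94: electronic goods → 3.5% + 0% county = 3.5% → €5.0029
Tax on electronic goods: unrounded sum = €55.6262 → €55.63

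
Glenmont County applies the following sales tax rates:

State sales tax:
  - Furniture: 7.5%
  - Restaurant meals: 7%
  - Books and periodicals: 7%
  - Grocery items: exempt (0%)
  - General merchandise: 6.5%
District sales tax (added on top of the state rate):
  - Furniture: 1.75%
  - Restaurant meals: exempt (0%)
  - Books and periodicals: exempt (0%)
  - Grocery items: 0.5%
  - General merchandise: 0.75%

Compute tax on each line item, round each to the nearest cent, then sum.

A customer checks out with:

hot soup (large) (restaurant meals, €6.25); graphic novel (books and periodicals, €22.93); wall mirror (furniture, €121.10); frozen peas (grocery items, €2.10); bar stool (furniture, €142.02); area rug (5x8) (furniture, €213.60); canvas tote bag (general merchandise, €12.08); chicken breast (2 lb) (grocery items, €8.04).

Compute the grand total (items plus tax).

Hot soup (large) €6.25: restaurant meals → 7% + 0% district = 7% → €0.44
Graphic novel €22.93: books and periodicals → 7% + 0% district = 7% → €1.61
Wall mirror €121.10: furniture → 7.5% + 1.75% district = 9.25% → €11.20
Frozen peas €2.10: grocery items → 0% + 0.5% district = 0.5% → €0.01
Bar stool €142.02: furniture → 7.5% + 1.75% district = 9.25% → €13.14
Area rug (5x8) €213.60: furniture → 7.5% + 1.75% district = 9.25% → €19.76
Canvas tote bag €12.08: general merchandise → 6.5% + 0.75% district = 7.25% → €0.88
Chicken breast (2 lb) €8.04: grocery items → 0% + 0.5% district = 0.5% → €0.04
Subtotal = €528.12; tax = €47.08; total due = €575.20

€575.20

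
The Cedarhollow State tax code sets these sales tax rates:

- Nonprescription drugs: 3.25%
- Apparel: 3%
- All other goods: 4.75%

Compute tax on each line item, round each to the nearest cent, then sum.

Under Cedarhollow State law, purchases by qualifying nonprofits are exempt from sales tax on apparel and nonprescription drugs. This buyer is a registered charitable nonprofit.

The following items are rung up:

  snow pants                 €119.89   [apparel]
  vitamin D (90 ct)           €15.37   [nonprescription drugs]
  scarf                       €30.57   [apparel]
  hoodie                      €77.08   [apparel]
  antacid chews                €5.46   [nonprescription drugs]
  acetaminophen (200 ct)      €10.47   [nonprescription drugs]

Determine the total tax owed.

Snow pants €119.89: apparel, buyer-exempt → 0% → €0.00
Vitamin D (90 ct) €15.37: nonprescription drugs, buyer-exempt → 0% → €0.00
Scarf €30.57: apparel, buyer-exempt → 0% → €0.00
Hoodie €77.08: apparel, buyer-exempt → 0% → €0.00
Antacid chews €5.46: nonprescription drugs, buyer-exempt → 0% → €0.00
Acetaminophen (200 ct) €10.47: nonprescription drugs, buyer-exempt → 0% → €0.00
Total tax = €0.00

€0.00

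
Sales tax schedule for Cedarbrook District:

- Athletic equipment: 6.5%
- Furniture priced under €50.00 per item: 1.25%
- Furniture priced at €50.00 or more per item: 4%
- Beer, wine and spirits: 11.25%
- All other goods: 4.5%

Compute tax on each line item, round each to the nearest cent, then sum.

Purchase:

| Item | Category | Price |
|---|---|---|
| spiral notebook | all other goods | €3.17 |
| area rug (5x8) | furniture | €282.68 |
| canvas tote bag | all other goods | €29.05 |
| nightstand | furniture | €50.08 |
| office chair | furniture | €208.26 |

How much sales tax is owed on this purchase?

Spiral notebook €3.17: all other goods → 4.5% → €0.14
Area rug (5x8) €282.68: furniture, €50.00 or more → 4% → €11.31
Canvas tote bag €29.05: all other goods → 4.5% → €1.31
Nightstand €50.08: furniture, €50.00 or more → 4% → €2.00
Office chair €208.26: furniture, €50.00 or more → 4% → €8.33
Total tax = €0.14 + €11.31 + €1.31 + €2.00 + €8.33 = €23.09

€23.09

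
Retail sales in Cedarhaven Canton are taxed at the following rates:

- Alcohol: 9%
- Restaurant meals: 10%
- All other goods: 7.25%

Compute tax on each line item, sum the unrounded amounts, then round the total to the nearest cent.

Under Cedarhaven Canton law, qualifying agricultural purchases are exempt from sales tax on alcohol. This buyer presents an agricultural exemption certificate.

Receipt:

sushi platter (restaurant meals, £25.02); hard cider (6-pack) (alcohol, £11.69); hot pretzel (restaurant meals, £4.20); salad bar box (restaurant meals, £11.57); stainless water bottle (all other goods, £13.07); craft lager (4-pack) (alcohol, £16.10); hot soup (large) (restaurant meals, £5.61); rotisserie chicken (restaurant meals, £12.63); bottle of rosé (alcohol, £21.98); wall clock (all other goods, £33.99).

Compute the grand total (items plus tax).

Sushi platter £25.02: restaurant meals → 10% → £2.502
Hard cider (6-pack) £11.69: alcohol, buyer-exempt → 0% → £0.00
Hot pretzel £4.20: restaurant meals → 10% → £0.42
Salad bar box £11.57: restaurant meals → 10% → £1.157
Stainless water bottle £13.07: all other goods → 7.25% → £0.947575
Craft lager (4-pack) £16.10: alcohol, buyer-exempt → 0% → £0.00
Hot soup (large) £5.61: restaurant meals → 10% → £0.561
Rotisserie chicken £12.63: restaurant meals → 10% → £1.263
Bottle of rosé £21.98: alcohol, buyer-exempt → 0% → £0.00
Wall clock £33.99: all other goods → 7.25% → £2.464275
Subtotal = £155.86; unrounded tax = £9.31485 → £9.31; total due = £165.17

£165.17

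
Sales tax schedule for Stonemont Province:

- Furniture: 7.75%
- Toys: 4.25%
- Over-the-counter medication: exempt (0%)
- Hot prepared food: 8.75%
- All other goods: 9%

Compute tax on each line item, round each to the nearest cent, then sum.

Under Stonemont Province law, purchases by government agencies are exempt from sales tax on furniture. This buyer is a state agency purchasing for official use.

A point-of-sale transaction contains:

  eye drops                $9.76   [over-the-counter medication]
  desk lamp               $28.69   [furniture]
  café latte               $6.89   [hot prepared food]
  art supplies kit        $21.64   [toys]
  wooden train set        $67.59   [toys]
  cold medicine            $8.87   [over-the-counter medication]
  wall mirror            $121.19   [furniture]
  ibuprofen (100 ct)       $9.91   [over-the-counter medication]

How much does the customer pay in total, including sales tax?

$278.93

Eye drops $9.76: over-the-counter medication → 0% → $0.00
Desk lamp $28.69: furniture, buyer-exempt → 0% → $0.00
Café latte $6.89: hot prepared food → 8.75% → $0.60
Art supplies kit $21.64: toys → 4.25% → $0.92
Wooden train set $67.59: toys → 4.25% → $2.87
Cold medicine $8.87: over-the-counter medication → 0% → $0.00
Wall mirror $121.19: furniture, buyer-exempt → 0% → $0.00
Ibuprofen (100 ct) $9.91: over-the-counter medication → 0% → $0.00
Subtotal = $274.54; tax = $4.39; total due = $278.93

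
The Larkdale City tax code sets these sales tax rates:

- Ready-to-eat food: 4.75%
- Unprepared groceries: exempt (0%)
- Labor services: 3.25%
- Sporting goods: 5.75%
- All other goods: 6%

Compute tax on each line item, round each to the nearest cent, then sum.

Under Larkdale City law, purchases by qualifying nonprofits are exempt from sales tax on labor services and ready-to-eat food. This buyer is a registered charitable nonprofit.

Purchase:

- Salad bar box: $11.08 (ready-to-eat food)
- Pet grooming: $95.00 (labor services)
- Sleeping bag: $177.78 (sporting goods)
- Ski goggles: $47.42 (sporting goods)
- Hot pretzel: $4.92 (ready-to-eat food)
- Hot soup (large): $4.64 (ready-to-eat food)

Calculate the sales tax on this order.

$12.95

Salad bar box $11.08: ready-to-eat food, buyer-exempt → 0% → $0.00
Pet grooming $95.00: labor services, buyer-exempt → 0% → $0.00
Sleeping bag $177.78: sporting goods → 5.75% → $10.22
Ski goggles $47.42: sporting goods → 5.75% → $2.73
Hot pretzel $4.92: ready-to-eat food, buyer-exempt → 0% → $0.00
Hot soup (large) $4.64: ready-to-eat food, buyer-exempt → 0% → $0.00
Total tax = $10.22 + $2.73 = $12.95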